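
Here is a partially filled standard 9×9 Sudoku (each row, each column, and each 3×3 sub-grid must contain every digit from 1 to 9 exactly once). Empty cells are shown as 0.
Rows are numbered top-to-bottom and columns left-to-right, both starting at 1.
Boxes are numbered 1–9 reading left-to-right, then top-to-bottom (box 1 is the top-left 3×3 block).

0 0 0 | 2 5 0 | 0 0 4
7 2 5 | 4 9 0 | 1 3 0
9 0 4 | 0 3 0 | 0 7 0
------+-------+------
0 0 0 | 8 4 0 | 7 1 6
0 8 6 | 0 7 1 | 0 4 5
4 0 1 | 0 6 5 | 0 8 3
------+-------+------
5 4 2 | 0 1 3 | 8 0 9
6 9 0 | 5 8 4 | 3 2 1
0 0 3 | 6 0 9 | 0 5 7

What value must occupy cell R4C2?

Cell R4C2 itself could take any of {3, 5} by direct elimination.
Consider where 5 can go in row 4.
R4C1 is out (column 1 already has a 5).
R4C3 is out (column 3 already has a 5).
R4C6 is out (column 6 already has a 5).
So the only cell in row 4 that can hold 5 is R4C2.
Therefore R4C2 = 5.

5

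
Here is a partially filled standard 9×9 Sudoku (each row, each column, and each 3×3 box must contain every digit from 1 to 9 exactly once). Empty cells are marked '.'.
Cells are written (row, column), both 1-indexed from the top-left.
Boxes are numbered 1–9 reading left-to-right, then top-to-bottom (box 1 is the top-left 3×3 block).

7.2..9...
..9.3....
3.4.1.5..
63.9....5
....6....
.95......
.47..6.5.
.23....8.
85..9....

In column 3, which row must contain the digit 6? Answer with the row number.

Consider where 6 can go in column 3.
(4,3) is out (row 4 already has a 6).
(5,3) is out (row 5 already has a 6).
So the only cell in column 3 that can hold 6 is (9,3).
That is row 9.

9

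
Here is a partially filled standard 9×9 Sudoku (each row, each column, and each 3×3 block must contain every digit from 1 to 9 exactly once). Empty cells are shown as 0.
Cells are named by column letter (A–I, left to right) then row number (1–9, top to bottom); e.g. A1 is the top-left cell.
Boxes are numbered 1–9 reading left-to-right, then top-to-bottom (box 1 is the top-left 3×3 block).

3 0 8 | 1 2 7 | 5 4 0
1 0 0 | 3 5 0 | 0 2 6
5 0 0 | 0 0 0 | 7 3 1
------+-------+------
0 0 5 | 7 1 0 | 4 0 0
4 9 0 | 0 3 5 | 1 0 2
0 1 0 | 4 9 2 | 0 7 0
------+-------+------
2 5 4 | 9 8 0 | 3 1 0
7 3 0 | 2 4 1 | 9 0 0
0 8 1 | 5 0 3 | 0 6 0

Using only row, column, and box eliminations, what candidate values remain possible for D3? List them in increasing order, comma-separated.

Row 3 already contains {1, 3, 5, 7}.
Column D already contains {1, 2, 3, 4, 5, 7, 9}.
Its 3×3 block (box 2) already contains {1, 2, 3, 5, 7}.
Removing those from 1–9 leaves {6, 8} as the candidates for D3.

6,8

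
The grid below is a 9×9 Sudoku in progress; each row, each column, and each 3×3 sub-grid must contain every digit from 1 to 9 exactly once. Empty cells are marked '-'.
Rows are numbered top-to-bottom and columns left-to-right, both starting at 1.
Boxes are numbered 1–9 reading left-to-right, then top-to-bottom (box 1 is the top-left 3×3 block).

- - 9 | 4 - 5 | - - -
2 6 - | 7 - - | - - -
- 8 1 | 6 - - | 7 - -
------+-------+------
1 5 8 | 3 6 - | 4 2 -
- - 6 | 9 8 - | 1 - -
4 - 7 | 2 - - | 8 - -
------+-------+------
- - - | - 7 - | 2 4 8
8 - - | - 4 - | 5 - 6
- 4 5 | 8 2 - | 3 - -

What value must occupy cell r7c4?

Cell r7c4 itself could take any of {1, 5} by direct elimination.
Consider where 5 can go in column 4.
r8c4 is out (row 8 already has a 5).
So the only cell in column 4 that can hold 5 is r7c4.
Therefore r7c4 = 5.

5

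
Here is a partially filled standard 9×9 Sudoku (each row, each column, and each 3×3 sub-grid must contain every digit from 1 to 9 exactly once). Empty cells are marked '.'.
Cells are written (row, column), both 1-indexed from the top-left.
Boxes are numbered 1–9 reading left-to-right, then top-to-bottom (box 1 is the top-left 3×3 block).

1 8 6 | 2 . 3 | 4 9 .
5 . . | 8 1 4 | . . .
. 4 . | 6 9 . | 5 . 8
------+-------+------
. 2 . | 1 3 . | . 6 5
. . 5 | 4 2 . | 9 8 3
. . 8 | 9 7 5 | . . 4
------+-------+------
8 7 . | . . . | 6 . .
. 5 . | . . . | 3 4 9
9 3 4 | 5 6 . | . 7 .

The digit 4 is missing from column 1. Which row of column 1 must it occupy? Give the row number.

Consider where 4 can go in column 1.
(3,1) is out (row 3 already has a 4).
(5,1) is out (row 5 already has a 4).
(6,1) is out (row 6 already has a 4).
(8,1) is out (row 8 already has a 4).
So the only cell in column 1 that can hold 4 is (4,1).
That is row 4.

4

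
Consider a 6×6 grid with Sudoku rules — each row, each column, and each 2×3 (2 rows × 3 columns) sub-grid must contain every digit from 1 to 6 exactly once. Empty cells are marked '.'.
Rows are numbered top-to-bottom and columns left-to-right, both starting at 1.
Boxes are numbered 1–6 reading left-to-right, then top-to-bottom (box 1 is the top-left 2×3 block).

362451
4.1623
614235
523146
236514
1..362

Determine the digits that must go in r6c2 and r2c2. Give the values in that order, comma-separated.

For r6c2:
  Consider where 4 can go in column 2.
  r2c2 is out (row 2 already has a 4).
  So the only cell in column 2 that can hold 4 is r6c2.
  So r6c2 = 4.
For r2c2:
  Row 2 already contains {1, 2, 3, 4, 6}.
  Column 2 already contains {1, 2, 3, 6}.
  Its 2×3 block (box 1) already contains {1, 2, 3, 4, 6}.
  The only value from 1–6 not eliminated is 5, so r2c2 = 5.

4,5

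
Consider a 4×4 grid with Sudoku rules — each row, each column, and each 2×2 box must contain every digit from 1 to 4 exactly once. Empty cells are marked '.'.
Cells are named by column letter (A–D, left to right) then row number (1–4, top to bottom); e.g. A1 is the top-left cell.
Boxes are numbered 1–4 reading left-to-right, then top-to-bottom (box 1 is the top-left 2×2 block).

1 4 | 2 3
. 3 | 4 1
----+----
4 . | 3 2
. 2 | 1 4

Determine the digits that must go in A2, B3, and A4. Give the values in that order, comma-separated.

2,1,3

For A2:
  Row 2 already contains {1, 3, 4}.
  Column A already contains {1, 4}.
  Its 2×2 block (box 1) already contains {1, 3, 4}.
  The only value from 1–4 not eliminated is 2, so A2 = 2.
For B3:
  Row 3 already contains {2, 3, 4}.
  Column B already contains {2, 3, 4}.
  Its 2×2 block (box 3) already contains {2, 4}.
  The only value from 1–4 not eliminated is 1, so B3 = 1.
For A4:
  Row 4 already contains {1, 2, 4}.
  Column A already contains {1, 4}.
  Its 2×2 block (box 3) already contains {2, 4}.
  The only value from 1–4 not eliminated is 3, so A4 = 3.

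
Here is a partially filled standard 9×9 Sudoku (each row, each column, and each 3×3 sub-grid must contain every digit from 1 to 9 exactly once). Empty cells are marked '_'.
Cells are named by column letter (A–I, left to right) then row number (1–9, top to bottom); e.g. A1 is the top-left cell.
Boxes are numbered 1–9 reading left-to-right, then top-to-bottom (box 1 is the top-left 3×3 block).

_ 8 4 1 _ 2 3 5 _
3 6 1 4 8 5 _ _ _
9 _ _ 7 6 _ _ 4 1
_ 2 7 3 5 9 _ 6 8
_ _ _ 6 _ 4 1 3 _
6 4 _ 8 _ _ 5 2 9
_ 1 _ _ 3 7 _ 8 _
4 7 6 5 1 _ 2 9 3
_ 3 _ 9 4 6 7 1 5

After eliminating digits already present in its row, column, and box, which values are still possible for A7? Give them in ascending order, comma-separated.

Row 7 already contains {1, 3, 7, 8}.
Column A already contains {3, 4, 6, 9}.
Its 3×3 block (box 7) already contains {1, 3, 4, 6, 7}.
Removing those from 1–9 leaves {2, 5} as the candidates for A7.

2,5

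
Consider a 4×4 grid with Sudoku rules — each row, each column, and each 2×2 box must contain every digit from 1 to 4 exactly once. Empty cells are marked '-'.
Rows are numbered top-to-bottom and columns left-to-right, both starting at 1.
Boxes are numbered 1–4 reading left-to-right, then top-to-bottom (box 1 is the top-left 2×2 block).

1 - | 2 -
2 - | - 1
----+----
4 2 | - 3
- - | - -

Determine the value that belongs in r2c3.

3

Cell r2c3 itself could take any of {3, 4} by direct elimination.
Consider where 3 can go in column 3.
r3c3 is out (row 3 already has a 3).
r4c3 is out (box 4 already has a 3).
So the only cell in column 3 that can hold 3 is r2c3.
Therefore r2c3 = 3.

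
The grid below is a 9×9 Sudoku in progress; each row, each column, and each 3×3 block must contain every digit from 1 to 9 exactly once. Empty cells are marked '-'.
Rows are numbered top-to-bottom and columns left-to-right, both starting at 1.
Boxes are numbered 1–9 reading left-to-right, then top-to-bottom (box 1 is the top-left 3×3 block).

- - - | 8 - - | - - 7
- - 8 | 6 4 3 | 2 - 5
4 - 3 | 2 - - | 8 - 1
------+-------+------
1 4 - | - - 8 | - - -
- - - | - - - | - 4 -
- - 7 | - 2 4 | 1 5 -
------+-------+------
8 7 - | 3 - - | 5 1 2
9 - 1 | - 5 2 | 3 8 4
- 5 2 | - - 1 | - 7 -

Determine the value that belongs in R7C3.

4

Cell R7C3 itself could take any of {4, 6} by direct elimination.
Consider where 4 can go in row 7.
R7C5 is out (column 5 already has a 4).
R7C6 is out (column 6 already has a 4).
So the only cell in row 7 that can hold 4 is R7C3.
Therefore R7C3 = 4.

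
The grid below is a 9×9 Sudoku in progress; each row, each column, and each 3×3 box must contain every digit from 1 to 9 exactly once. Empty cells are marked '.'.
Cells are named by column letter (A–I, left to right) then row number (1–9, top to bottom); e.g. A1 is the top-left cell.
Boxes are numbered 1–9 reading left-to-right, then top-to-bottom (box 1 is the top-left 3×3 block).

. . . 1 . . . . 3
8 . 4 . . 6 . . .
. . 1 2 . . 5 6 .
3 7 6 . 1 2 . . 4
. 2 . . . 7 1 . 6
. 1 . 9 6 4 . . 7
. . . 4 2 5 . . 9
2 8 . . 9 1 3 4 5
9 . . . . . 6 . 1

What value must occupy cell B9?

4

Cell B9 itself could take any of {3, 4, 5} by direct elimination.
Consider where 4 can go in box 7.
A7 is out (row 7 already has a 4).
B7 is out (row 7 already has a 4).
C7 is out (row 7 already has a 4).
C8 is out (row 8 already has a 4).
C9 is out (column C already has a 4).
So the only cell in box 7 that can hold 4 is B9.
Therefore B9 = 4.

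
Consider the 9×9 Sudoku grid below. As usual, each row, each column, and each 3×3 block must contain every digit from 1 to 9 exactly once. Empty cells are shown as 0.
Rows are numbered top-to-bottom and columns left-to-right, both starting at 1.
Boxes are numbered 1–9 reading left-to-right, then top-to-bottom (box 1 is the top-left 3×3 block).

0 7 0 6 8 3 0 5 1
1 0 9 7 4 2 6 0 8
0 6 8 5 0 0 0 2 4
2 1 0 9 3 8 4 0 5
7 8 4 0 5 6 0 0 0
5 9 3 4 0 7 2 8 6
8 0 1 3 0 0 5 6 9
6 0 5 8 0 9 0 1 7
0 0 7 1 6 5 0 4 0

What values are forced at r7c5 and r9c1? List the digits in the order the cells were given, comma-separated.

For r7c5:
  Consider where 7 can go in column 5.
  r3c5 is out (box 2 already has a 7).
  r6c5 is out (row 6 already has a 7).
  r8c5 is out (row 8 already has a 7).
  So the only cell in column 5 that can hold 7 is r7c5.
  So r7c5 = 7.
For r9c1:
  Consider where 9 can go in column 1.
  r1c1 is out (box 1 already has a 9).
  r3c1 is out (box 1 already has a 9).
  So the only cell in column 1 that can hold 9 is r9c1.
  So r9c1 = 9.

7,9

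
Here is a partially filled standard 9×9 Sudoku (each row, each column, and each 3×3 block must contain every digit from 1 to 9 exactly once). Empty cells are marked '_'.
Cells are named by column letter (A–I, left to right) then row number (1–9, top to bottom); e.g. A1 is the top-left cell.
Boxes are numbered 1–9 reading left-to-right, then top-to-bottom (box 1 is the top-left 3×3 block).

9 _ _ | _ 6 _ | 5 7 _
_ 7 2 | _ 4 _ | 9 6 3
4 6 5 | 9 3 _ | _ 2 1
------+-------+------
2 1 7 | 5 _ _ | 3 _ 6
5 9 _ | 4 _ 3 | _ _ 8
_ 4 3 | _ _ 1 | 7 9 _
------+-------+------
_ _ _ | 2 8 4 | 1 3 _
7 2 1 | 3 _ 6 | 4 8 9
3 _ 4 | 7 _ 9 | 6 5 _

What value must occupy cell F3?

7

Cell F3 itself could take any of {7, 8} by direct elimination.
Consider where 7 can go in column F.
F1 is out (row 1 already has a 7).
F2 is out (row 2 already has a 7).
F4 is out (row 4 already has a 7).
So the only cell in column F that can hold 7 is F3.
Therefore F3 = 7.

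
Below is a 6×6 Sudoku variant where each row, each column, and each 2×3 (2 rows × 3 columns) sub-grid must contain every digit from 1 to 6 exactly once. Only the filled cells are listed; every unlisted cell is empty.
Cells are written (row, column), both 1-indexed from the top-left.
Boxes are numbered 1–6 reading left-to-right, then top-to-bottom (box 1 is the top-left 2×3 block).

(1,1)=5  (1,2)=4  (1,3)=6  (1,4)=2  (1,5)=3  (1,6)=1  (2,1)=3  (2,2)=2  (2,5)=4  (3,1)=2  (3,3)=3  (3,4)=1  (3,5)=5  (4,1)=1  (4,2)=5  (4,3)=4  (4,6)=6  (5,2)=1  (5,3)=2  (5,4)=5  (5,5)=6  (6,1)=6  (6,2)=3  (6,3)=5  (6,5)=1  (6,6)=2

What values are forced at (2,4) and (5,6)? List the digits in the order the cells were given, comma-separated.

For (2,4):
  Row 2 already contains {2, 3, 4}.
  Column 4 already contains {1, 2, 5}.
  Its 2×3 block (box 2) already contains {1, 2, 3, 4}.
  The only value from 1–6 not eliminated is 6, so (2,4) = 6.
For (5,6):
  Consider where 3 can go in box 6.
  (6,4) is out (row 6 already has a 3).
  So the only cell in box 6 that can hold 3 is (5,6).
  So (5,6) = 3.

6,3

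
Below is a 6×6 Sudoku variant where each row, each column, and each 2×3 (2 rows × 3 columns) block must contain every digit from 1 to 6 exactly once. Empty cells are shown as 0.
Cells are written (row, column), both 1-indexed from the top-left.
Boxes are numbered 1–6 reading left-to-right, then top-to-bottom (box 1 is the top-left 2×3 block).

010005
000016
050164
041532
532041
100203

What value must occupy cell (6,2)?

Row 6 already contains {1, 2, 3}.
Column 2 already contains {1, 3, 4, 5}.
Its 2×3 block (box 5) already contains {1, 2, 3, 5}.
The only value from 1–6 not eliminated is 6, so (6,2) = 6.

6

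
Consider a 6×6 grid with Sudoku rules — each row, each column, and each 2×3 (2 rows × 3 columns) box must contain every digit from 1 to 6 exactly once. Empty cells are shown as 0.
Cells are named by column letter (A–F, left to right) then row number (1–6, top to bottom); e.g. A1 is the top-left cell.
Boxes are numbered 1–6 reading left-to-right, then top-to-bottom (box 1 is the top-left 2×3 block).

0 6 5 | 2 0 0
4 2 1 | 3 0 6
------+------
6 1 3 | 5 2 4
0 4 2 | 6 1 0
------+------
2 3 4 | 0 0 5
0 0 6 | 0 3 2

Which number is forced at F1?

1

Row 1 already contains {2, 5, 6}.
Column F already contains {2, 4, 5, 6}.
Its 2×3 block (box 2) already contains {2, 3, 6}.
The only value from 1–6 not eliminated is 1, so F1 = 1.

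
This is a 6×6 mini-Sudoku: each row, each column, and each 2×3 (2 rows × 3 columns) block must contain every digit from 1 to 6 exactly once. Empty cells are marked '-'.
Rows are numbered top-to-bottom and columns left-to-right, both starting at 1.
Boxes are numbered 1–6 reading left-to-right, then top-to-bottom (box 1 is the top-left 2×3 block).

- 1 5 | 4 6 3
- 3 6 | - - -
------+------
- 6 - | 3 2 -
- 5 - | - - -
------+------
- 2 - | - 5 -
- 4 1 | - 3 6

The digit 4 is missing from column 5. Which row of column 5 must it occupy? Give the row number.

4

Consider where 4 can go in column 5.
R2C5 is out (box 2 already has a 4).
So the only cell in column 5 that can hold 4 is R4C5.
That is row 4.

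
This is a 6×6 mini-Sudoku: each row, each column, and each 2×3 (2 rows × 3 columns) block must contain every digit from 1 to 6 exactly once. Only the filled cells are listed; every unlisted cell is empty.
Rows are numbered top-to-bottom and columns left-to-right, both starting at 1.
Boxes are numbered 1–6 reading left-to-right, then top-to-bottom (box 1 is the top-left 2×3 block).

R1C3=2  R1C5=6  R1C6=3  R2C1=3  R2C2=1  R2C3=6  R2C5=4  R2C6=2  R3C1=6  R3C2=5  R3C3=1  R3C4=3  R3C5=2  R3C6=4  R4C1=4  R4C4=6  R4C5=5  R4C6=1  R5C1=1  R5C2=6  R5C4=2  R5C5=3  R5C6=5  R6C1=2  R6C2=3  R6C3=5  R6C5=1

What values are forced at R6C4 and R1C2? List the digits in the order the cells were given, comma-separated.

4,4

For R6C4:
  Row 6 already contains {1, 2, 3, 5}.
  Column 4 already contains {2, 3, 6}.
  Its 2×3 block (box 6) already contains {1, 2, 3, 5}.
  The only value from 1–6 not eliminated is 4, so R6C4 = 4.
For R1C2:
  Row 1 already contains {2, 3, 6}.
  Column 2 already contains {1, 3, 5, 6}.
  Its 2×3 block (box 1) already contains {1, 2, 3, 6}.
  The only value from 1–6 not eliminated is 4, so R1C2 = 4.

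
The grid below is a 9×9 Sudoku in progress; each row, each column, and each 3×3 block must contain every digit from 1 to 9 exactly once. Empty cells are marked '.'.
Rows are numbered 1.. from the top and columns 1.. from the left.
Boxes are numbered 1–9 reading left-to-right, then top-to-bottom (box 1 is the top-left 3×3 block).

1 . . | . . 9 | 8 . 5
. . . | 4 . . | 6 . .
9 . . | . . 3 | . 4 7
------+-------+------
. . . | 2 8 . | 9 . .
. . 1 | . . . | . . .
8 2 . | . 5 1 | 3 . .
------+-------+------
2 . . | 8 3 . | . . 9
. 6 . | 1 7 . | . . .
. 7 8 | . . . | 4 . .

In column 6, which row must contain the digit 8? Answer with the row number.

2

Consider where 8 can go in column 6.
row 4, column 6 is out (row 4 already has a 8).
row 5, column 6 is out (box 5 already has a 8).
row 7, column 6 is out (row 7 already has a 8).
row 8, column 6 is out (box 8 already has a 8).
row 9, column 6 is out (row 9 already has a 8).
So the only cell in column 6 that can hold 8 is row 2, column 6.
That is row 2.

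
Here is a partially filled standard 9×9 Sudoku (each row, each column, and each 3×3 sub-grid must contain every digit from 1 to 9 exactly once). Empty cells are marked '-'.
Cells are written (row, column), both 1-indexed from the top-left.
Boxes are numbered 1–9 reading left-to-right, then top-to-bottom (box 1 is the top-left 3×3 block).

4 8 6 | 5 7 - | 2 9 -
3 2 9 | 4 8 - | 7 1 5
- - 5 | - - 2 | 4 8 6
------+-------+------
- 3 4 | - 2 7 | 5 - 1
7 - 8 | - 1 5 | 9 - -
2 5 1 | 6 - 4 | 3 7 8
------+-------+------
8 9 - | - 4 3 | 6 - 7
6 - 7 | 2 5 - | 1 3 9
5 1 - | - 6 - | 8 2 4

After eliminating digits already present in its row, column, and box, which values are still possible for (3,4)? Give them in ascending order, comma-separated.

Row 3 already contains {2, 4, 5, 6, 8}.
Column 4 already contains {2, 4, 5, 6}.
Its 3×3 block (box 2) already contains {2, 4, 5, 7, 8}.
Removing those from 1–9 leaves {1, 3, 9} as the candidates for (3,4).

1,3,9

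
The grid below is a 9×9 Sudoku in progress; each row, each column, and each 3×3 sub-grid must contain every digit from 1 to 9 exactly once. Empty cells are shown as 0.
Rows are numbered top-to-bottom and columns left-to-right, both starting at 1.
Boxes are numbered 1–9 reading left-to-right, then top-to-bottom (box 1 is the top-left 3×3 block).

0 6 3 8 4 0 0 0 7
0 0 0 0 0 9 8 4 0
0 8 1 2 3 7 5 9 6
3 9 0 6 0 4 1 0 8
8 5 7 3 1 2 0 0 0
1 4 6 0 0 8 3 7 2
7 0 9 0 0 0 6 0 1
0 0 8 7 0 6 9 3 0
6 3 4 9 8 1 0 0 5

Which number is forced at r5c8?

6

Row 5 already contains {1, 2, 3, 5, 7, 8}.
Column 8 already contains {3, 4, 7, 9}.
Its 3×3 block (box 6) already contains {1, 2, 3, 7, 8}.
The only value from 1–9 not eliminated is 6, so r5c8 = 6.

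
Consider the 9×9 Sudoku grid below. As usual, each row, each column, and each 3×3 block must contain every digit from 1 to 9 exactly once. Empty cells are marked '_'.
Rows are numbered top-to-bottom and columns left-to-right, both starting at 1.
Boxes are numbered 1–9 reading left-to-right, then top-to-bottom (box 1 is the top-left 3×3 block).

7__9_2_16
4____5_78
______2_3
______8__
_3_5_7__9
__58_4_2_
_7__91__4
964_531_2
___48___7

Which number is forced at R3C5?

Cell R3C5 itself could take any of {1, 4, 6, 7} by direct elimination.
Consider where 7 can go in column 5.
R1C5 is out (row 1 already has a 7).
R2C5 is out (row 2 already has a 7).
R4C5 is out (box 5 already has a 7).
R5C5 is out (row 5 already has a 7).
R6C5 is out (box 5 already has a 7).
So the only cell in column 5 that can hold 7 is R3C5.
Therefore R3C5 = 7.

7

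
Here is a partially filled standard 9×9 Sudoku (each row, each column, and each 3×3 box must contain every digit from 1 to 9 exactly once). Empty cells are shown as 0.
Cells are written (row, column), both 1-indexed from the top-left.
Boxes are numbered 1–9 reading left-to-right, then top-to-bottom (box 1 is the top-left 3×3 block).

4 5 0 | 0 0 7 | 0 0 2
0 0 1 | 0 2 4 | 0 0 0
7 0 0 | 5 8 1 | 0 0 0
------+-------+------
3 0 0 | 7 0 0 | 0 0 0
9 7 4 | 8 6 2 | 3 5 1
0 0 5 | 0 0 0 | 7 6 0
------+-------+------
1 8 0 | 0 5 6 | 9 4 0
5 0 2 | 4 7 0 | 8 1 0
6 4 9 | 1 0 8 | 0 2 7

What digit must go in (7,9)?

Row 7 already contains {1, 4, 5, 6, 8, 9}.
Column 9 already contains {1, 2, 7}.
Its 3×3 block (box 9) already contains {1, 2, 4, 7, 8, 9}.
The only value from 1–9 not eliminated is 3, so (7,9) = 3.

3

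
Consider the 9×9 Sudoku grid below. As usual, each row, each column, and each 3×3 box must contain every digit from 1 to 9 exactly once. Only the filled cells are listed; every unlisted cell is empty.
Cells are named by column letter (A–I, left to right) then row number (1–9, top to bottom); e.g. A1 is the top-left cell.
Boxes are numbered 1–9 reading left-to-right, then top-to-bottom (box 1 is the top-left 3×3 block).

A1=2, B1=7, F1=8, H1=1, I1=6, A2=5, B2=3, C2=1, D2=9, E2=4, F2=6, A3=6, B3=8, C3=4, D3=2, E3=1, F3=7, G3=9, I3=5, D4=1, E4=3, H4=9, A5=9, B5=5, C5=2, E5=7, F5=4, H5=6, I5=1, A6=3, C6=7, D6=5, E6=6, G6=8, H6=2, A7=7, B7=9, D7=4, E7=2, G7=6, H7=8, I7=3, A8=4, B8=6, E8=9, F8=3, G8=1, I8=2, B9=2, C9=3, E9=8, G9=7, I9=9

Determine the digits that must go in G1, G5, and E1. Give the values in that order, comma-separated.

For G1:
  Consider where 4 can go in row 1.
  C1 is out (column C already has a 4).
  D1 is out (column D already has a 4).
  E1 is out (column E already has a 4).
  So the only cell in row 1 that can hold 4 is G1.
  So G1 = 4.
For G5:
  Row 5 already contains {1, 2, 4, 5, 6, 7, 9}.
  Column G already contains {1, 6, 7, 8, 9}.
  Its 3×3 block (box 6) already contains {1, 2, 6, 8, 9}.
  The only value from 1–9 not eliminated is 3, so G5 = 3.
For E1:
  Row 1 already contains {1, 2, 6, 7, 8}.
  Column E already contains {1, 2, 3, 4, 6, 7, 8, 9}.
  Its 3×3 block (box 2) already contains {1, 2, 4, 6, 7, 8, 9}.
  The only value from 1–9 not eliminated is 5, so E1 = 5.

4,3,5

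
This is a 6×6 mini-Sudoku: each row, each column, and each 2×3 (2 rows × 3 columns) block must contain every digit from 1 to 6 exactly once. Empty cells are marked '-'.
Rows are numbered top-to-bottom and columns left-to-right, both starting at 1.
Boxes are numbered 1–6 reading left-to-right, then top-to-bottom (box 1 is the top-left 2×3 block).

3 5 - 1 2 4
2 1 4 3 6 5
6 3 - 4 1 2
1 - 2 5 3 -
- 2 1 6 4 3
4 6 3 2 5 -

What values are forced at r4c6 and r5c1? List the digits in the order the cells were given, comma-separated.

For r4c6:
  Row 4 already contains {1, 2, 3, 5}.
  Column 6 already contains {2, 3, 4, 5}.
  Its 2×3 block (box 4) already contains {1, 2, 3, 4, 5}.
  The only value from 1–6 not eliminated is 6, so r4c6 = 6.
For r5c1:
  Row 5 already contains {1, 2, 3, 4, 6}.
  Column 1 already contains {1, 2, 3, 4, 6}.
  Its 2×3 block (box 5) already contains {1, 2, 3, 4, 6}.
  The only value from 1–6 not eliminated is 5, so r5c1 = 5.

6,5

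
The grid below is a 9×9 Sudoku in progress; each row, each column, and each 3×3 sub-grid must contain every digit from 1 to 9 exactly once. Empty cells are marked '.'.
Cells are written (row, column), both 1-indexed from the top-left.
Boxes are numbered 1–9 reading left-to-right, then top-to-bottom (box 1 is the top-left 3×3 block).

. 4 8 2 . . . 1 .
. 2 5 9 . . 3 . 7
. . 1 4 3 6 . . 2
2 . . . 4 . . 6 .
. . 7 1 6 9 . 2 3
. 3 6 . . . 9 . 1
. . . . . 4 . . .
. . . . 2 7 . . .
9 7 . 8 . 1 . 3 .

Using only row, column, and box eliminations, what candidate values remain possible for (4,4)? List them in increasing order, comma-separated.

Row 4 already contains {2, 4, 6}.
Column 4 already contains {1, 2, 4, 8, 9}.
Its 3×3 block (box 5) already contains {1, 4, 6, 9}.
Removing those from 1–9 leaves {3, 5, 7} as the candidates for (4,4).

3,5,7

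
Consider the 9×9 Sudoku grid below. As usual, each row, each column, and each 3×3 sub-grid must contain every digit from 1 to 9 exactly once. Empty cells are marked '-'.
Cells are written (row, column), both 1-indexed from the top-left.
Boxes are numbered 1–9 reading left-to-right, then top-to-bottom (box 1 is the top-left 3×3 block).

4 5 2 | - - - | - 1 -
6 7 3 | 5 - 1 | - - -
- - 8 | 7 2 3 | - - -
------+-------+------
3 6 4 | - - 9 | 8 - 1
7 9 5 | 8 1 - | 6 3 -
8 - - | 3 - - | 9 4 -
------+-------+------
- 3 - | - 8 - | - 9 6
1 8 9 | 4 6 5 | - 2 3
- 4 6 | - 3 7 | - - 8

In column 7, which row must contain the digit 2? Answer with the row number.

2

Consider where 2 can go in column 7.
(1,7) is out (row 1 already has a 2).
(3,7) is out (row 3 already has a 2).
(7,7) is out (box 9 already has a 2).
(8,7) is out (row 8 already has a 2).
(9,7) is out (box 9 already has a 2).
So the only cell in column 7 that can hold 2 is (2,7).
That is row 2.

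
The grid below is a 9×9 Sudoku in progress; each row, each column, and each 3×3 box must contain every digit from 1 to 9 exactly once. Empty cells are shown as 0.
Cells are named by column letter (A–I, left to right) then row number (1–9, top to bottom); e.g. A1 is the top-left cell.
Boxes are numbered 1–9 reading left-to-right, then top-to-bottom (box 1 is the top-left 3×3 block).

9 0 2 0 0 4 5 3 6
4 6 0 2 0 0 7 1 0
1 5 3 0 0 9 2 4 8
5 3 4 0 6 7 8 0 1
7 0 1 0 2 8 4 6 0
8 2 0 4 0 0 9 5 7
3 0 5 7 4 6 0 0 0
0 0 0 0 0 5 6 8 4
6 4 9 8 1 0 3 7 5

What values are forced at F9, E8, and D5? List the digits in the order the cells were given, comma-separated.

2,9,5

For F9:
  Row 9 already contains {1, 3, 4, 5, 6, 7, 8, 9}.
  Column F already contains {4, 5, 6, 7, 8, 9}.
  Its 3×3 block (box 8) already contains {1, 4, 5, 6, 7, 8}.
  The only value from 1–9 not eliminated is 2, so F9 = 2.
For E8:
  Consider where 9 can go in column E.
  E1 is out (row 1 already has a 9).
  E2 is out (box 2 already has a 9).
  E3 is out (row 3 already has a 9).
  E6 is out (row 6 already has a 9).
  So the only cell in column E that can hold 9 is E8.
  So E8 = 9.
For D5:
  Consider where 5 can go in column D.
  D1 is out (row 1 already has a 5).
  D3 is out (row 3 already has a 5).
  D4 is out (row 4 already has a 5).
  D8 is out (row 8 already has a 5).
  So the only cell in column D that can hold 5 is D5.
  So D5 = 5.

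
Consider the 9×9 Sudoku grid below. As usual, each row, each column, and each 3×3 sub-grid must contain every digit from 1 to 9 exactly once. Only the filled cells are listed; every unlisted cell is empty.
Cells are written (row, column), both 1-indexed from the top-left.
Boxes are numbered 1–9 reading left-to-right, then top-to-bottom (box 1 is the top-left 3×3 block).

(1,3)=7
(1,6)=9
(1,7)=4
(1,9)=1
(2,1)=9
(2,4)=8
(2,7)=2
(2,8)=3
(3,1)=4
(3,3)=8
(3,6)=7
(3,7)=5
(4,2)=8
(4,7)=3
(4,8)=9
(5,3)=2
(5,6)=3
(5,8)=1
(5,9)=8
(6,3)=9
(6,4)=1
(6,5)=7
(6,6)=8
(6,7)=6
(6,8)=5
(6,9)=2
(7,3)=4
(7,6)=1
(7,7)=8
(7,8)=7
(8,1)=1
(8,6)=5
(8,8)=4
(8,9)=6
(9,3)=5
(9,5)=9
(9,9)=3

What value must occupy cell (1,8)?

Cell (1,8) itself could take any of {6, 8} by direct elimination.
Consider where 8 can go in box 3.
(2,9) is out (row 2 already has a 8).
(3,8) is out (row 3 already has a 8).
(3,9) is out (row 3 already has a 8).
So the only cell in box 3 that can hold 8 is (1,8).
Therefore (1,8) = 8.

8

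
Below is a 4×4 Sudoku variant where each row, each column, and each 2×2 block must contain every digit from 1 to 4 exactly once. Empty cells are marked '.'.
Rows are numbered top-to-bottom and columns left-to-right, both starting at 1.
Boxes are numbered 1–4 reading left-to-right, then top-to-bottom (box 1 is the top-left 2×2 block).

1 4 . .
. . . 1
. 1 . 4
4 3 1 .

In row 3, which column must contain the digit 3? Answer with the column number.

Consider where 3 can go in row 3.
r3c1 is out (box 3 already has a 3).
So the only cell in row 3 that can hold 3 is r3c3.
That is column 3.

3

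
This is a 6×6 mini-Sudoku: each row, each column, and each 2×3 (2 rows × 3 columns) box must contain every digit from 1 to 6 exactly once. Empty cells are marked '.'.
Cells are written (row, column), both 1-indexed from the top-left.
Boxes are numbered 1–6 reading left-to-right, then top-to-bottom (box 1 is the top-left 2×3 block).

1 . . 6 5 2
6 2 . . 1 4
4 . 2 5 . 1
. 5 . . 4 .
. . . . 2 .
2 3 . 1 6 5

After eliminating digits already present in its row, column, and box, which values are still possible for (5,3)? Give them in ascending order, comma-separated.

Row 5 already contains {2}.
Column 3 already contains {2}.
Its 2×3 block (box 5) already contains {2, 3}.
Removing those from 1–6 leaves {1, 4, 5, 6} as the candidates for (5,3).

1,4,5,6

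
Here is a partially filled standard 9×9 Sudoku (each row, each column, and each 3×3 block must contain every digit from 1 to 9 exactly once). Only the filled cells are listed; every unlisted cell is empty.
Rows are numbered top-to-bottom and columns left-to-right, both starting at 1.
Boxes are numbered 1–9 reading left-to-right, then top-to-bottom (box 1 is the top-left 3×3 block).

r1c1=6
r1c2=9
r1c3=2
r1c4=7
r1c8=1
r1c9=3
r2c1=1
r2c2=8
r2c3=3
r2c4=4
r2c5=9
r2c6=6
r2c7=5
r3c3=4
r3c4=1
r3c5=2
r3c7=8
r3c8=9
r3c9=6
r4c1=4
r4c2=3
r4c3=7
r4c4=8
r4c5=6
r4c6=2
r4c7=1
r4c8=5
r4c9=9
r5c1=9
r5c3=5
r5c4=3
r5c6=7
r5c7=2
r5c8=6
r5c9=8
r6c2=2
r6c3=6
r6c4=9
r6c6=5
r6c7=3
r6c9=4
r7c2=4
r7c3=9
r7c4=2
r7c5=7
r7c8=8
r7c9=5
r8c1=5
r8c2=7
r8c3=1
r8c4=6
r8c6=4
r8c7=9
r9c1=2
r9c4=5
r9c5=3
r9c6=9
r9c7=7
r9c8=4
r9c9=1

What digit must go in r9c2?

6

Row 9 already contains {1, 2, 3, 4, 5, 7, 9}.
Column 2 already contains {2, 3, 4, 7, 8, 9}.
Its 3×3 block (box 7) already contains {1, 2, 4, 5, 7, 9}.
The only value from 1–9 not eliminated is 6, so r9c2 = 6.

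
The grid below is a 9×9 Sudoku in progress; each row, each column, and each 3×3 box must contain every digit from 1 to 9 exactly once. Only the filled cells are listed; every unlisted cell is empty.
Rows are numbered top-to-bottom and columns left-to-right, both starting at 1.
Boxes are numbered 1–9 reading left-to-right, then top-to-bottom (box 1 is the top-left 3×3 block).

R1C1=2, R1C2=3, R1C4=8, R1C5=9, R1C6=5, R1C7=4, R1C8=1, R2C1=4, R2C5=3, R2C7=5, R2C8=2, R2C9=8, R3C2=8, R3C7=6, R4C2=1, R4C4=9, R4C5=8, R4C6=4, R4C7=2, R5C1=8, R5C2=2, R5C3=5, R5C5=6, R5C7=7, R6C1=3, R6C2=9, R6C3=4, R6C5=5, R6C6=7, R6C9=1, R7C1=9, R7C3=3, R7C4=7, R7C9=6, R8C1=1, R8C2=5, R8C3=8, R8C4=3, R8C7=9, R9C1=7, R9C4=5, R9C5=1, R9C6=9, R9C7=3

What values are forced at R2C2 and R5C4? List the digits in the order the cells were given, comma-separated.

For R2C2:
  Consider where 7 can go in column 2.
  R7C2 is out (row 7 already has a 7).
  R9C2 is out (row 9 already has a 7).
  So the only cell in column 2 that can hold 7 is R2C2.
  So R2C2 = 7.
For R5C4:
  Row 5 already contains {2, 5, 6, 7, 8}.
  Column 4 already contains {3, 5, 7, 8, 9}.
  Its 3×3 block (box 5) already contains {4, 5, 6, 7, 8, 9}.
  The only value from 1–9 not eliminated is 1, so R5C4 = 1.

7,1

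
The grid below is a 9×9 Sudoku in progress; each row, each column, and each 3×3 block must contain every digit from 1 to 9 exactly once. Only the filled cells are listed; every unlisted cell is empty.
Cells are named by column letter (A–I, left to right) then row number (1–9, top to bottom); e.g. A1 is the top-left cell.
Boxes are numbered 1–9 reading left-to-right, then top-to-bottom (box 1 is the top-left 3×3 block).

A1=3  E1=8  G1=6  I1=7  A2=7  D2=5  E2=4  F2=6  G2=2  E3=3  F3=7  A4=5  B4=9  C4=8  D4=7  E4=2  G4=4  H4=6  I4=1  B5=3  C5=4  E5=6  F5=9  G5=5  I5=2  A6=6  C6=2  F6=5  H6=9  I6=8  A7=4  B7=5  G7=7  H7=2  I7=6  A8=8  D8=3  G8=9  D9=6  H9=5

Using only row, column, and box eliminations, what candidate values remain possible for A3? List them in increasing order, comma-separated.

1,2,9

Row 3 already contains {3, 7}.
Column A already contains {3, 4, 5, 6, 7, 8}.
Its 3×3 block (box 1) already contains {3, 7}.
Removing those from 1–9 leaves {1, 2, 9} as the candidates for A3.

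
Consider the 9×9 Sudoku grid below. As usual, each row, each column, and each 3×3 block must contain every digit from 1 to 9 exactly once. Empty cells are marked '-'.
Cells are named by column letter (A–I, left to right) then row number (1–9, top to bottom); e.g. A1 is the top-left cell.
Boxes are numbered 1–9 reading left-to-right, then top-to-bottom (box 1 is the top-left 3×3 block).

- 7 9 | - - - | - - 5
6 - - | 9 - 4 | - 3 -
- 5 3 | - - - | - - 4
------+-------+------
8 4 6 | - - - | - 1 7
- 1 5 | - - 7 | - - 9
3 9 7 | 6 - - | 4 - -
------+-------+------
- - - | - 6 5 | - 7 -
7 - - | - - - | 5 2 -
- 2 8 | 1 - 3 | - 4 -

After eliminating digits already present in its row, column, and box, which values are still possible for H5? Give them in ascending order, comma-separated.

6,8

Row 5 already contains {1, 5, 7, 9}.
Column H already contains {1, 2, 3, 4, 7}.
Its 3×3 block (box 6) already contains {1, 4, 7, 9}.
Removing those from 1–9 leaves {6, 8} as the candidates for H5.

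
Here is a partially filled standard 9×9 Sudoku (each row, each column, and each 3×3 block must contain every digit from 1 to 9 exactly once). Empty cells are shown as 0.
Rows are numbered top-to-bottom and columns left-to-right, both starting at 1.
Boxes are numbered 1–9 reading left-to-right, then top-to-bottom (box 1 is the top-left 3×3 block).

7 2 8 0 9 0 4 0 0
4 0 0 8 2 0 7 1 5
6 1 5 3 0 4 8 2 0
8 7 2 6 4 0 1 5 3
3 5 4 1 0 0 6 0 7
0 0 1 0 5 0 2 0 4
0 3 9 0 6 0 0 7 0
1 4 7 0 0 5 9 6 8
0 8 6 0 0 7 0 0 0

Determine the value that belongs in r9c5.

Cell r9c5 itself could take any of {1, 3} by direct elimination.
Consider where 1 can go in column 5.
r3c5 is out (row 3 already has a 1).
r5c5 is out (row 5 already has a 1).
r8c5 is out (row 8 already has a 1).
So the only cell in column 5 that can hold 1 is r9c5.
Therefore r9c5 = 1.

1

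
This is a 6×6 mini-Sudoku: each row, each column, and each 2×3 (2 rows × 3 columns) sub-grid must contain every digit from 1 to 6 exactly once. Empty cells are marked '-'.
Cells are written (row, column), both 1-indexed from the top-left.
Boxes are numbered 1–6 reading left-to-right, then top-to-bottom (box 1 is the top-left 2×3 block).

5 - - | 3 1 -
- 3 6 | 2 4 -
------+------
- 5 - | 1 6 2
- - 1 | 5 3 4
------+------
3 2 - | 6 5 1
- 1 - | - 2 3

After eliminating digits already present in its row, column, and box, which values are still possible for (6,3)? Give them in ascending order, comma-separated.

Row 6 already contains {1, 2, 3}.
Column 3 already contains {1, 6}.
Its 2×3 block (box 5) already contains {1, 2, 3}.
Removing those from 1–6 leaves {4, 5} as the candidates for (6,3).

4,5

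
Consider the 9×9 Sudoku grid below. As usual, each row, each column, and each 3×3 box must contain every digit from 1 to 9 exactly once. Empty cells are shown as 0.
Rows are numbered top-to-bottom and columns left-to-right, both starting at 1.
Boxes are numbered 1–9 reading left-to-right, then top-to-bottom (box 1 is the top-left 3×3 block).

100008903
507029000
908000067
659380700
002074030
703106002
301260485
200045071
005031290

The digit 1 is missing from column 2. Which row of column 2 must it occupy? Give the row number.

5

Consider where 1 can go in column 2.
r1c2 is out (row 1 already has a 1). r2c2 is out (box 1 already has a 1). r3c2 is out (box 1 already has a 1). r6c2 is out (row 6 already has a 1). The remaining empty cells in column 2 are similarly blocked.
So the only cell in column 2 that can hold 1 is r5c2.
That is row 5.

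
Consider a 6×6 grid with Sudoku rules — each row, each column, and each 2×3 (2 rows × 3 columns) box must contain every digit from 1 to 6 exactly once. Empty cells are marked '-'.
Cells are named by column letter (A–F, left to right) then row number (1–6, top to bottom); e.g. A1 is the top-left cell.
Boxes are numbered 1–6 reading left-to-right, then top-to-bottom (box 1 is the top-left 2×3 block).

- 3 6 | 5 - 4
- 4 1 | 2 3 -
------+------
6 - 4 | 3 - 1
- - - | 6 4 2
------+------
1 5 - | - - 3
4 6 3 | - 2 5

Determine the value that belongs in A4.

Cell A4 itself could take any of {3, 5} by direct elimination.
Consider where 3 can go in column A.
A1 is out (row 1 already has a 3).
A2 is out (row 2 already has a 3).
So the only cell in column A that can hold 3 is A4.
Therefore A4 = 3.

3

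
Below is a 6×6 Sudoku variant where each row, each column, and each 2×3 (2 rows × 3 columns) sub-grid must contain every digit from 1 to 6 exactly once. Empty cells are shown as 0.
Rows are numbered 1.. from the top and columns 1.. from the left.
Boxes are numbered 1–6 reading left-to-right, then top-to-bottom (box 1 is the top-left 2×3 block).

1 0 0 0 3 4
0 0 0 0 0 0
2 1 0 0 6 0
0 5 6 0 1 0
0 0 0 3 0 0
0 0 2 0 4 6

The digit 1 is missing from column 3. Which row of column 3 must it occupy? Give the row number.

5

Consider where 1 can go in column 3.
row 1, column 3 is out (row 1 already has a 1).
row 2, column 3 is out (box 1 already has a 1).
row 3, column 3 is out (row 3 already has a 1).
So the only cell in column 3 that can hold 1 is row 5, column 3.
That is row 5.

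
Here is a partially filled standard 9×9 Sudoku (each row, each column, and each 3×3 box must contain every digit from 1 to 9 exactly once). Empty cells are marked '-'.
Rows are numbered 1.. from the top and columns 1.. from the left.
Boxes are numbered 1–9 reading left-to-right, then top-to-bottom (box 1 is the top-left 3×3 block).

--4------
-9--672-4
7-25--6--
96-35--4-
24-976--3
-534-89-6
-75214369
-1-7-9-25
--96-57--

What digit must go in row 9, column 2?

Cell row 9, column 2 itself could take any of {2, 3, 8} by direct elimination.
Consider where 2 can go in row 9.
row 9, column 1 is out (column 1 already has a 2).
row 9, column 5 is out (box 8 already has a 2).
row 9, column 8 is out (column 8 already has a 2).
row 9, column 9 is out (box 9 already has a 2).
So the only cell in row 9 that can hold 2 is row 9, column 2.
Therefore row 9, column 2 = 2.

2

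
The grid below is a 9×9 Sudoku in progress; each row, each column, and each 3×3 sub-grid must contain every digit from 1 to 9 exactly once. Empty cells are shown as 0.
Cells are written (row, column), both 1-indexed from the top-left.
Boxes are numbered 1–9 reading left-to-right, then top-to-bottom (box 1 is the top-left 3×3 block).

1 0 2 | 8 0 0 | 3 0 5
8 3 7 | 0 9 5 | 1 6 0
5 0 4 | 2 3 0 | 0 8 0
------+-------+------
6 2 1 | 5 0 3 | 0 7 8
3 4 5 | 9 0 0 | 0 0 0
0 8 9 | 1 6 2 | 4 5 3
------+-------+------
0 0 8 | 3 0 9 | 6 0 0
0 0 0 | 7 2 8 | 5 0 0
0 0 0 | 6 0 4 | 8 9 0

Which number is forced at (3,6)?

Cell (3,6) itself could take any of {1, 6, 7} by direct elimination.
Consider where 1 can go in box 2.
(1,5) is out (row 1 already has a 1).
(1,6) is out (row 1 already has a 1).
(2,4) is out (row 2 already has a 1).
So the only cell in box 2 that can hold 1 is (3,6).
Therefore (3,6) = 1.

1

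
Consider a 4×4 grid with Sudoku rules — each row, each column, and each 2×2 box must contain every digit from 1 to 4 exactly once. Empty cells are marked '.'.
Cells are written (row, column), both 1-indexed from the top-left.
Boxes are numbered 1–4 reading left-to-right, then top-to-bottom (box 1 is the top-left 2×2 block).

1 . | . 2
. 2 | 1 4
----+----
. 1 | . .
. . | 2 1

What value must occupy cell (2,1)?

3

Row 2 already contains {1, 2, 4}.
Column 1 already contains {1}.
Its 2×2 block (box 1) already contains {1, 2}.
The only value from 1–4 not eliminated is 3, so (2,1) = 3.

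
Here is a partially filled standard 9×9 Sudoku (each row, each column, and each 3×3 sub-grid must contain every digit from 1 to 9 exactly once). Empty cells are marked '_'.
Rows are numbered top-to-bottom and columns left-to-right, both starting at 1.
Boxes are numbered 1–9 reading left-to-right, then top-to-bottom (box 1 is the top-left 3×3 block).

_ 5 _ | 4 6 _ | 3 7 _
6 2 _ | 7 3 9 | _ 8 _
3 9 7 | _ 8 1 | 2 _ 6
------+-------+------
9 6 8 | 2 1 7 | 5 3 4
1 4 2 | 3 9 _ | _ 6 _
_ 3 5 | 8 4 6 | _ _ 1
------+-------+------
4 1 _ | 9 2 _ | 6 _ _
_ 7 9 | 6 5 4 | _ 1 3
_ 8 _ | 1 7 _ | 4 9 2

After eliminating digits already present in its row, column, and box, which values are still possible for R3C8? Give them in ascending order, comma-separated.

4,5

Row 3 already contains {1, 2, 3, 6, 7, 8, 9}.
Column 8 already contains {1, 3, 6, 7, 8, 9}.
Its 3×3 block (box 3) already contains {2, 3, 6, 7, 8}.
Removing those from 1–9 leaves {4, 5} as the candidates for R3C8.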